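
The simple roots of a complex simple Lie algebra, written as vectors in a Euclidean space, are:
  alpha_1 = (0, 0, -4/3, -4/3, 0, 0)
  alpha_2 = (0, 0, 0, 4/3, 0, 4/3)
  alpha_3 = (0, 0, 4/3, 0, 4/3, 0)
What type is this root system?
Compute the Cartan integers a_ij = 2(alpha_i, alpha_j)/(alpha_j, alpha_j); the resulting 3x3 Cartan matrix is
[[2, -1, -1], [-1, 2, 0], [-1, 0, 2]].
All simple roots have the same length, so the diagram is simply laced. The associated Dynkin diagram is a chain of 3 nodes with single edges (A_3), so the type is A_3 (the algebra sl(4)).

A_3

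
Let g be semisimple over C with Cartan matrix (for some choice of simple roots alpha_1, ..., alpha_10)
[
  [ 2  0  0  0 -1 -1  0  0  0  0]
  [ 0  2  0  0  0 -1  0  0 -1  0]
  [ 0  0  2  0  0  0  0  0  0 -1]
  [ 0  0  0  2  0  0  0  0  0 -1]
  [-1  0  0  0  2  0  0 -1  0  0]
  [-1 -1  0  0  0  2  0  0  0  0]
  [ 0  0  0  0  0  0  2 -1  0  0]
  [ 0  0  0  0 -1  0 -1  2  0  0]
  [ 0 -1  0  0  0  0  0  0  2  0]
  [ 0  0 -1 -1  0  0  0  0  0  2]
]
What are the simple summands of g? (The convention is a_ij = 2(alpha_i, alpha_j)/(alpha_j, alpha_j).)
A3 + A7

The diagram associated to this matrix has two connected components: the simple roots {alpha_3, alpha_4, alpha_10} form a chain of 3 nodes with single edges (A_3), and {alpha_1, alpha_2, alpha_5, alpha_6, alpha_7, alpha_8, alpha_9} form a chain of 7 nodes with single edges (A_7). A semisimple Lie algebra decomposes uniquely as the direct sum of simple ideals, one per connected component of its Dynkin diagram, so g ≅ A_3 ⊕ A_7 (dimension 15 + 63 = 78).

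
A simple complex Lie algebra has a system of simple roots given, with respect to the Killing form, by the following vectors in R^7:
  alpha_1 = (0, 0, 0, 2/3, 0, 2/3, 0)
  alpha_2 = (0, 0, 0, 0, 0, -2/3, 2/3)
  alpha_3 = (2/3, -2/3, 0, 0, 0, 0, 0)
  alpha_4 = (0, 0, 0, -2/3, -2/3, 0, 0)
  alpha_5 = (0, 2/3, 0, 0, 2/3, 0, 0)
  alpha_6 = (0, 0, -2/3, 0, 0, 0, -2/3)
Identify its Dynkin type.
A6

Compute the Cartan integers a_ij = 2(alpha_i, alpha_j)/(alpha_j, alpha_j); the resulting 6x6 Cartan matrix is
[[2, -1, 0, -1, 0, 0], [-1, 2, 0, 0, 0, -1], [0, 0, 2, 0, -1, 0], [-1, 0, 0, 2, -1, 0], [0, 0, -1, -1, 2, 0], [0, -1, 0, 0, 0, 2]].
All simple roots have the same length, so the diagram is simply laced. The associated Dynkin diagram is a chain of 6 nodes with single edges (A_6), so the type is A_6 (the algebra sl(7)).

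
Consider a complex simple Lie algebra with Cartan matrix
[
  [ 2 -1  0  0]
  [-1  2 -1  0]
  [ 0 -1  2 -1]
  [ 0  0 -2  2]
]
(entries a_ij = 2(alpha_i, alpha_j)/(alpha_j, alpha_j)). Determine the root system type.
C4

The matrix has rank 4 with 2's on the diagonal. Reading the off-diagonal entries as Dynkin edges (a single edge where a_ij = a_ji = -1; a double or triple edge where a_ij * a_ji = 2 or 3), the diagram is a chain of 4 nodes with a double edge at one end; the terminal node there is the unique long simple root (C_4). One simple-root ordering that puts it in standard form is (alpha_1, alpha_2, alpha_3, alpha_4). So the algebra is type C_4, i.e. sp(8).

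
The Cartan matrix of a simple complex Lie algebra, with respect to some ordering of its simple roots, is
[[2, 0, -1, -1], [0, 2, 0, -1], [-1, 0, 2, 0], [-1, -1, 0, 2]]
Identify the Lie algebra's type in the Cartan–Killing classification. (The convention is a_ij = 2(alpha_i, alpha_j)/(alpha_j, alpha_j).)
The matrix has rank 4 with 2's on the diagonal. Reading the off-diagonal entries as Dynkin edges (a single edge where a_ij = a_ji = -1; a double or triple edge where a_ij * a_ji = 2 or 3), the diagram is a chain of 4 nodes with single edges (A_4). One simple-root ordering that puts it in standard form is (alpha_2, alpha_4, alpha_1, alpha_3). So the algebra is type A_4, i.e. sl(5).

A_4 (sl(5))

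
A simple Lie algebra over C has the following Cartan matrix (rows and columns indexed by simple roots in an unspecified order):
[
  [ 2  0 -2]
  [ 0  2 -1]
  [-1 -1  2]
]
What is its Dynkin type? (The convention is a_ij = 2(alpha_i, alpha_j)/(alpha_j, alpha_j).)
The matrix has rank 3 with 2's on the diagonal. Reading the off-diagonal entries as Dynkin edges (a single edge where a_ij = a_ji = -1; a double or triple edge where a_ij * a_ji = 2 or 3), the diagram is a chain of 3 nodes with a double edge at one end; the terminal node there is the unique long simple root (C_3). One simple-root ordering that puts it in standard form is (alpha_2, alpha_3, alpha_1). So the algebra is type C_3, i.e. sp(6).

type C_3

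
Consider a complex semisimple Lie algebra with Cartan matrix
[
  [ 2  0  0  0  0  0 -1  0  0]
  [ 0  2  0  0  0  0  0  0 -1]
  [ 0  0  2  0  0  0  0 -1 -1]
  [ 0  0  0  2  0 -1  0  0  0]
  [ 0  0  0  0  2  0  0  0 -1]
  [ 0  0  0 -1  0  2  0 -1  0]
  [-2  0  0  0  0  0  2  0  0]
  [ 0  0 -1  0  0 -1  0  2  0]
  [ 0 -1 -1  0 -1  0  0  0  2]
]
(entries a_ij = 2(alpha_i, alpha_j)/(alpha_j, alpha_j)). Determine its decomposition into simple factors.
The diagram associated to this matrix has two connected components: the simple roots {alpha_1, alpha_7} form a chain of 2 nodes with a double edge at one end; the terminal node there is the unique short simple root (B_2), and {alpha_2, alpha_3, alpha_4, alpha_5, alpha_6, alpha_8, alpha_9} form a chain of 5 nodes with a fork of two nodes at one end (D_7). A semisimple Lie algebra decomposes uniquely as the direct sum of simple ideals, one per connected component of its Dynkin diagram, so g ≅ B_2 ⊕ D_7 (dimension 10 + 91 = 101).

type B_2 ⊕ type D_7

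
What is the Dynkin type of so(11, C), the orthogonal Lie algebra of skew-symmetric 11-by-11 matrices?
This is so(11) with 11 odd, which has dimension 11(11-1)/2 = 55 and rank (11-1)/2 = 5. In the classification of classical Lie algebras, the orthogonal algebra so(2n+1) in an odd number of variables has type B_n; here n = 5, so the Dynkin diagram is a chain of 5 nodes with a double edge at one end; the terminal node there is the unique short simple root (B_5). Hence the type is B_5.

type B_5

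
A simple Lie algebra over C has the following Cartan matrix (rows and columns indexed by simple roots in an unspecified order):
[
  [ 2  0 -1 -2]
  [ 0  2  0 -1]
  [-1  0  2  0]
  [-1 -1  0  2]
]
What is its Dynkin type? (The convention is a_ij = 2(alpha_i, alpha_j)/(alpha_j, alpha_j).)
The matrix has rank 4 with 2's on the diagonal. Reading the off-diagonal entries as Dynkin edges (a single edge where a_ij = a_ji = -1; a double or triple edge where a_ij * a_ji = 2 or 3), the diagram is a chain of 4 nodes with a double edge between the middle two (F_4). One simple-root ordering that puts it in standard form is (alpha_3, alpha_1, alpha_4, alpha_2). So the algebra is type F_4.

F_4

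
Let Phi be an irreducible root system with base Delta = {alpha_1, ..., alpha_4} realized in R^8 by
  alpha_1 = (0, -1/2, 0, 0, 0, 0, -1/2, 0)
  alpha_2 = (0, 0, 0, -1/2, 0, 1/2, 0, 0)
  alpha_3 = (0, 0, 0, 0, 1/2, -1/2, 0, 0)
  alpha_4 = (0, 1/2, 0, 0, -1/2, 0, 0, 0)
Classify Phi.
Compute the Cartan integers a_ij = 2(alpha_i, alpha_j)/(alpha_j, alpha_j); the resulting 4x4 Cartan matrix is
[[2, 0, 0, -1], [0, 2, -1, 0], [0, -1, 2, -1], [-1, 0, -1, 2]].
All simple roots have the same length, so the diagram is simply laced. The associated Dynkin diagram is a chain of 4 nodes with single edges (A_4), so the type is A_4 (the algebra sl(5)).

A_4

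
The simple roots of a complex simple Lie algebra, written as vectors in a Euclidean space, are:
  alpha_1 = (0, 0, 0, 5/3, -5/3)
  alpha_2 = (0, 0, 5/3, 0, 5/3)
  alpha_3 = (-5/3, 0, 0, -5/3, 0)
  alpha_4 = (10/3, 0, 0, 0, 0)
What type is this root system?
C4

Compute the Cartan integers a_ij = 2(alpha_i, alpha_j)/(alpha_j, alpha_j); the resulting 4x4 Cartan matrix is
[[2, -1, -1, 0], [-1, 2, 0, 0], [-1, 0, 2, -1], [0, 0, -2, 2]].
The roots have two lengths (squared-length ratio 2:1); the short ones are alpha_{1,2,3}. The associated Dynkin diagram is a chain of 4 nodes with a double edge at one end; the terminal node there is the unique long simple root (C_4), so the type is C_4 (the algebra sp(8)).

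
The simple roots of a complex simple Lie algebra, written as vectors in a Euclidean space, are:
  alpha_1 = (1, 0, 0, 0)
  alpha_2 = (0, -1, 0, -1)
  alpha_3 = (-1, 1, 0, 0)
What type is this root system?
Compute the Cartan integers a_ij = 2(alpha_i, alpha_j)/(alpha_j, alpha_j); the resulting 3x3 Cartan matrix is
[[2, 0, -1], [0, 2, -1], [-2, -1, 2]].
The roots have two lengths (squared-length ratio 2:1); the short ones are alpha_{1}. The associated Dynkin diagram is a chain of 3 nodes with a double edge at one end; the terminal node there is the unique short simple root (B_3), so the type is B_3 (the algebra so(7)).

type B_3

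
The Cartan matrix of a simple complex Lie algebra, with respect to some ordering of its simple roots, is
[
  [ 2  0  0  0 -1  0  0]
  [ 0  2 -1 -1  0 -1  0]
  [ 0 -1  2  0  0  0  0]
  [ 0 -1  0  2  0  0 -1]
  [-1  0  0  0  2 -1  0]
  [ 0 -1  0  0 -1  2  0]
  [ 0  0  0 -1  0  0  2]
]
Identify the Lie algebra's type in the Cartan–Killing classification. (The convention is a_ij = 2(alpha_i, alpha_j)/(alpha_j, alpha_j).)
The matrix has rank 7 with 2's on the diagonal. Reading the off-diagonal entries as Dynkin edges (a single edge where a_ij = a_ji = -1; a double or triple edge where a_ij * a_ji = 2 or 3), the diagram is a chain of 6 nodes with one extra node attached to the third node from one end (E_7). One simple-root ordering that puts it in standard form is (alpha_7, alpha_3, alpha_4, alpha_2, alpha_6, alpha_5, alpha_1). So the algebra is type E_7.

E_7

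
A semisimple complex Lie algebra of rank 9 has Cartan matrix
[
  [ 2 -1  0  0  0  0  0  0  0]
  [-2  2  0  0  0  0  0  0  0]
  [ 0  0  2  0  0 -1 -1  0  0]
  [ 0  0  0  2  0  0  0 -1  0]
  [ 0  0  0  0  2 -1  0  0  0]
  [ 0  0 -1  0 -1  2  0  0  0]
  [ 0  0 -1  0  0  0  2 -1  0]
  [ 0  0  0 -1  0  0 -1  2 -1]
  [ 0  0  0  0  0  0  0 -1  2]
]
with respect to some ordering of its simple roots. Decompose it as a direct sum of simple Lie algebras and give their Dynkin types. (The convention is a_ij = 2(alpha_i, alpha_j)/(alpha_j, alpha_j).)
B2 + D7

The diagram associated to this matrix has two connected components: the simple roots {alpha_1, alpha_2} form a chain of 2 nodes with a double edge at one end; the terminal node there is the unique short simple root (B_2), and {alpha_3, alpha_4, alpha_5, alpha_6, alpha_7, alpha_8, alpha_9} form a chain of 5 nodes with a fork of two nodes at one end (D_7). A semisimple Lie algebra decomposes uniquely as the direct sum of simple ideals, one per connected component of its Dynkin diagram, so g ≅ B_2 ⊕ D_7 (dimension 10 + 91 = 101).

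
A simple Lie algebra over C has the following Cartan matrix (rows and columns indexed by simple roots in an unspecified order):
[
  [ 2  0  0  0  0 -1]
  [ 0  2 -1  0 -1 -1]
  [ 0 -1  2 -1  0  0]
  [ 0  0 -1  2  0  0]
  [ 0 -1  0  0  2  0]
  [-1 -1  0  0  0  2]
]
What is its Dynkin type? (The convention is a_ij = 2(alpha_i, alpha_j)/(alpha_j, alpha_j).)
The matrix has rank 6 with 2's on the diagonal. Reading the off-diagonal entries as Dynkin edges (a single edge where a_ij = a_ji = -1; a double or triple edge where a_ij * a_ji = 2 or 3), the diagram is a chain of 5 nodes with one extra node attached to the third node from one end (E_6). One simple-root ordering that puts it in standard form is (alpha_4, alpha_5, alpha_3, alpha_2, alpha_6, alpha_1). So the algebra is type E_6.

type E_6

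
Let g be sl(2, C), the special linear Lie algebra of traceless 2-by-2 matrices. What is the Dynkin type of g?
A1

This is sl(2), which has dimension 2^2 - 1 = 3 and rank 2 - 1 = 1 (a Cartan subalgebra is the diagonal traceless matrices). In the classification of classical Lie algebras, the special linear algebra sl(n+1) has type A_n; here n = 1, so the Dynkin diagram is a chain of 1 nodes with single edges (A_1). Hence the type is A_1.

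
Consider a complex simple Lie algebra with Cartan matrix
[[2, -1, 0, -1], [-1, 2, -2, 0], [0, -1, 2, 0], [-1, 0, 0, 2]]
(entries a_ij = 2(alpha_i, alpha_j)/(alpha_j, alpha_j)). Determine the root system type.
B_4 (so(9))

The matrix has rank 4 with 2's on the diagonal. Reading the off-diagonal entries as Dynkin edges (a single edge where a_ij = a_ji = -1; a double or triple edge where a_ij * a_ji = 2 or 3), the diagram is a chain of 4 nodes with a double edge at one end; the terminal node there is the unique short simple root (B_4). One simple-root ordering that puts it in standard form is (alpha_4, alpha_1, alpha_2, alpha_3). So the algebra is type B_4, i.e. so(9).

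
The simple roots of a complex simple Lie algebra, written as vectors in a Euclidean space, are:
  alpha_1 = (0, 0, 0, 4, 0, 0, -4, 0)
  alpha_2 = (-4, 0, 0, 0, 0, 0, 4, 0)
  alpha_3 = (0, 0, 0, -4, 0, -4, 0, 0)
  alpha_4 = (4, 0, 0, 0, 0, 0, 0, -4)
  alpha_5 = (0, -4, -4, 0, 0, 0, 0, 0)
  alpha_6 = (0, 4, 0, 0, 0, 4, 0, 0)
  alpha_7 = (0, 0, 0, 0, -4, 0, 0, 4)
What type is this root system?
Compute the Cartan integers a_ij = 2(alpha_i, alpha_j)/(alpha_j, alpha_j); the resulting 7x7 Cartan matrix is
[[2, -1, -1, 0, 0, 0, 0], [-1, 2, 0, -1, 0, 0, 0], [-1, 0, 2, 0, 0, -1, 0], [0, -1, 0, 2, 0, 0, -1], [0, 0, 0, 0, 2, -1, 0], [0, 0, -1, 0, -1, 2, 0], [0, 0, 0, -1, 0, 0, 2]].
All simple roots have the same length, so the diagram is simply laced. The associated Dynkin diagram is a chain of 7 nodes with single edges (A_7), so the type is A_7 (the algebra sl(8)).

type A_7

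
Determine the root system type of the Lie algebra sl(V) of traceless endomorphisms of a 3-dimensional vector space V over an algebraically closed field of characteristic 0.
type A_2

This is sl(3), which has dimension 3^2 - 1 = 8 and rank 3 - 1 = 2 (a Cartan subalgebra is the diagonal traceless matrices). In the classification of classical Lie algebras, the special linear algebra sl(n+1) has type A_n; here n = 2, so the Dynkin diagram is a chain of 2 nodes with single edges (A_2). Hence the type is A_2.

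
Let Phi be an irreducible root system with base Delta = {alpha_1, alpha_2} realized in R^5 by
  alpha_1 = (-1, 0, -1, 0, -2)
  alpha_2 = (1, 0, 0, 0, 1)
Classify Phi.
G_2

Compute the Cartan integers a_ij = 2(alpha_i, alpha_j)/(alpha_j, alpha_j); the resulting 2x2 Cartan matrix is
[[2, -3], [-1, 2]].
The roots have two lengths (squared-length ratio 3:1); the short ones are alpha_{2}. The associated Dynkin diagram is two nodes joined by a triple edge (G_2), so the type is G_2.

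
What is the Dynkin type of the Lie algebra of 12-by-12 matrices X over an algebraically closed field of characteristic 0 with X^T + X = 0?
D_6

This is so(12) with 12 even, which has dimension 12(12-1)/2 = 66 and rank 12/2 = 6. In the classification of classical Lie algebras, the orthogonal algebra so(2n) in an even number of variables has type D_n; here n = 6, so the Dynkin diagram is a chain of 4 nodes with a fork of two nodes at one end (D_6). Hence the type is D_6.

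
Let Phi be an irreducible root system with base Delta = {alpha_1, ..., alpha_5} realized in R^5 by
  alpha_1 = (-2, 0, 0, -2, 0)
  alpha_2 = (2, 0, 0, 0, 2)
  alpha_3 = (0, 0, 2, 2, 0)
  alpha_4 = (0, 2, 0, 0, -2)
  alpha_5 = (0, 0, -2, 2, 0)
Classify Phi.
D5

Compute the Cartan integers a_ij = 2(alpha_i, alpha_j)/(alpha_j, alpha_j); the resulting 5x5 Cartan matrix is
[[2, -1, -1, 0, -1], [-1, 2, 0, -1, 0], [-1, 0, 2, 0, 0], [0, -1, 0, 2, 0], [-1, 0, 0, 0, 2]].
All simple roots have the same length, so the diagram is simply laced. The associated Dynkin diagram is a chain of 3 nodes with a fork of two nodes at one end (D_5), so the type is D_5 (the algebra so(10)).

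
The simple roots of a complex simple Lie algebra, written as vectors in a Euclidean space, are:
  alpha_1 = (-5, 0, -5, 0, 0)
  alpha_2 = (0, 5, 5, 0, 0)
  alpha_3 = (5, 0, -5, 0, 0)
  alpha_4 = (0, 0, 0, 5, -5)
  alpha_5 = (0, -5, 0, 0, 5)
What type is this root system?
D5

Compute the Cartan integers a_ij = 2(alpha_i, alpha_j)/(alpha_j, alpha_j); the resulting 5x5 Cartan matrix is
[[2, -1, 0, 0, 0], [-1, 2, -1, 0, -1], [0, -1, 2, 0, 0], [0, 0, 0, 2, -1], [0, -1, 0, -1, 2]].
All simple roots have the same length, so the diagram is simply laced. The associated Dynkin diagram is a chain of 3 nodes with a fork of two nodes at one end (D_5), so the type is D_5 (the algebra so(10)).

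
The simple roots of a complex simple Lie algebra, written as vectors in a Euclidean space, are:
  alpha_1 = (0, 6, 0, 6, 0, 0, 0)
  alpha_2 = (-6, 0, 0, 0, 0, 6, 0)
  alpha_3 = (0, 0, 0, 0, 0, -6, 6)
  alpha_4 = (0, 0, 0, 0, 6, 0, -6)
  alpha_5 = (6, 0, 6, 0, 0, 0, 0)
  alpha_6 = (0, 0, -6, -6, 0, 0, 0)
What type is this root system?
type A_6

Compute the Cartan integers a_ij = 2(alpha_i, alpha_j)/(alpha_j, alpha_j); the resulting 6x6 Cartan matrix is
[[2, 0, 0, 0, 0, -1], [0, 2, -1, 0, -1, 0], [0, -1, 2, -1, 0, 0], [0, 0, -1, 2, 0, 0], [0, -1, 0, 0, 2, -1], [-1, 0, 0, 0, -1, 2]].
All simple roots have the same length, so the diagram is simply laced. The associated Dynkin diagram is a chain of 6 nodes with single edges (A_6), so the type is A_6 (the algebra sl(7)).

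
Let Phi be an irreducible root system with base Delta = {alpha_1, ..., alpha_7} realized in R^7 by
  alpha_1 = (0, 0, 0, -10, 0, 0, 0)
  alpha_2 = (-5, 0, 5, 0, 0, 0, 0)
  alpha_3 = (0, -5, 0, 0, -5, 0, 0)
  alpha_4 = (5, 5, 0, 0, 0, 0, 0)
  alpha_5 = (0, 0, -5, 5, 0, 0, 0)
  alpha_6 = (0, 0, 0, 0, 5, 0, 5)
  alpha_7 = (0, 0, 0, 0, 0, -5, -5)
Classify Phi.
Compute the Cartan integers a_ij = 2(alpha_i, alpha_j)/(alpha_j, alpha_j); the resulting 7x7 Cartan matrix is
[[2, 0, 0, 0, -2, 0, 0], [0, 2, 0, -1, -1, 0, 0], [0, 0, 2, -1, 0, -1, 0], [0, -1, -1, 2, 0, 0, 0], [-1, -1, 0, 0, 2, 0, 0], [0, 0, -1, 0, 0, 2, -1], [0, 0, 0, 0, 0, -1, 2]].
The roots have two lengths (squared-length ratio 2:1); the short ones are alpha_{2,3,4,5,6,7}. The associated Dynkin diagram is a chain of 7 nodes with a double edge at one end; the terminal node there is the unique long simple root (C_7), so the type is C_7 (the algebra sp(14)).

C_7 (sp(14))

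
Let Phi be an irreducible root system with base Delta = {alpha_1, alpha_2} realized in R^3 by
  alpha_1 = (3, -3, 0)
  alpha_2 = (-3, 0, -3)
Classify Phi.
Compute the Cartan integers a_ij = 2(alpha_i, alpha_j)/(alpha_j, alpha_j); the resulting 2x2 Cartan matrix is
[[2, -1], [-1, 2]].
All simple roots have the same length, so the diagram is simply laced. The associated Dynkin diagram is a chain of 2 nodes with single edges (A_2), so the type is A_2 (the algebra sl(3)).

type A_2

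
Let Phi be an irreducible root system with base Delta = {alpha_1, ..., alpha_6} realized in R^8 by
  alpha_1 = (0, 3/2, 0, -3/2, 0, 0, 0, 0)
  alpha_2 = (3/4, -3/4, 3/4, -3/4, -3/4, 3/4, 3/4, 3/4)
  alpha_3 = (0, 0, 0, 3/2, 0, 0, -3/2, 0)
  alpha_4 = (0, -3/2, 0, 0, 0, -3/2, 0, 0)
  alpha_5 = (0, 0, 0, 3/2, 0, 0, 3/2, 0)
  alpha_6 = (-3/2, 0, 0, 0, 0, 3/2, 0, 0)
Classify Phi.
E6

Compute the Cartan integers a_ij = 2(alpha_i, alpha_j)/(alpha_j, alpha_j); the resulting 6x6 Cartan matrix is
[[2, 0, -1, -1, -1, 0], [0, 2, -1, 0, 0, 0], [-1, -1, 2, 0, 0, 0], [-1, 0, 0, 2, 0, -1], [-1, 0, 0, 0, 2, 0], [0, 0, 0, -1, 0, 2]].
All simple roots have the same length, so the diagram is simply laced. The associated Dynkin diagram is a chain of 5 nodes with one extra node attached to the third node from one end (E_6), so the type is E_6.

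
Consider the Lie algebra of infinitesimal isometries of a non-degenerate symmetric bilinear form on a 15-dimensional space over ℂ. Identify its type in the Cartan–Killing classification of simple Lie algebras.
This is so(15) with 15 odd, which has dimension 15(15-1)/2 = 105 and rank (15-1)/2 = 7. In the classification of classical Lie algebras, the orthogonal algebra so(2n+1) in an odd number of variables has type B_n; here n = 7, so the Dynkin diagram is a chain of 7 nodes with a double edge at one end; the terminal node there is the unique short simple root (B_7). Hence the type is B_7.

type B_7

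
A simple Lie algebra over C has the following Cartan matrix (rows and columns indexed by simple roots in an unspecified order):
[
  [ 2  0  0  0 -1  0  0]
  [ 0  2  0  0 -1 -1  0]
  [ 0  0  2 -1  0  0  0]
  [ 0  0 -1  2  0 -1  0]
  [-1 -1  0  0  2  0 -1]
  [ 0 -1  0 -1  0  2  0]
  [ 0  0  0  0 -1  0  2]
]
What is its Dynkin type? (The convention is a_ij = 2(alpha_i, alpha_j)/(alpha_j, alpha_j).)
D_7 (so(14))

The matrix has rank 7 with 2's on the diagonal. Reading the off-diagonal entries as Dynkin edges (a single edge where a_ij = a_ji = -1; a double or triple edge where a_ij * a_ji = 2 or 3), the diagram is a chain of 5 nodes with a fork of two nodes at one end (D_7). One simple-root ordering that puts it in standard form is (alpha_3, alpha_4, alpha_6, alpha_2, alpha_5, alpha_1, alpha_7). So the algebra is type D_7, i.e. so(14).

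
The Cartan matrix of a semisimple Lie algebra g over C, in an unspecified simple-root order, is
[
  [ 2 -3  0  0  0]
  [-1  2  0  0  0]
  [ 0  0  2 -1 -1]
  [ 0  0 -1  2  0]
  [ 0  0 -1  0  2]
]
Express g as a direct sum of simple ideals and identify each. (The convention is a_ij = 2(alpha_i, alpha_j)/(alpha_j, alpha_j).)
A_3 ⊕ G_2

The diagram associated to this matrix has two connected components: the simple roots {alpha_3, alpha_4, alpha_5} form a chain of 3 nodes with single edges (A_3), and {alpha_1, alpha_2} form two nodes joined by a triple edge (G_2). A semisimple Lie algebra decomposes uniquely as the direct sum of simple ideals, one per connected component of its Dynkin diagram, so g ≅ A_3 ⊕ G_2 (dimension 15 + 14 = 29).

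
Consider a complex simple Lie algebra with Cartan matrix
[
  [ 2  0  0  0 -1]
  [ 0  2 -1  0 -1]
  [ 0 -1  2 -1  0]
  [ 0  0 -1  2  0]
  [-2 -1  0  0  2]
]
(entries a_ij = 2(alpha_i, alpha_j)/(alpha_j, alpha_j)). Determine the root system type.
The matrix has rank 5 with 2's on the diagonal. Reading the off-diagonal entries as Dynkin edges (a single edge where a_ij = a_ji = -1; a double or triple edge where a_ij * a_ji = 2 or 3), the diagram is a chain of 5 nodes with a double edge at one end; the terminal node there is the unique short simple root (B_5). One simple-root ordering that puts it in standard form is (alpha_4, alpha_3, alpha_2, alpha_5, alpha_1). So the algebra is type B_5, i.e. so(11).

B_5 (so(11))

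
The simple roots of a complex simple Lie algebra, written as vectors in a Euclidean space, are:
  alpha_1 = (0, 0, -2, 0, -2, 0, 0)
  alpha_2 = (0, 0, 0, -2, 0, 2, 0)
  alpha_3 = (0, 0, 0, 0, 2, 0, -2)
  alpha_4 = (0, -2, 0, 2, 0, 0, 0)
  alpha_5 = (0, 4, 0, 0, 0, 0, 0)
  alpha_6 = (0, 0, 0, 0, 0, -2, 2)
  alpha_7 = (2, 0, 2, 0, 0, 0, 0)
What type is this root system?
Compute the Cartan integers a_ij = 2(alpha_i, alpha_j)/(alpha_j, alpha_j); the resulting 7x7 Cartan matrix is
[[2, 0, -1, 0, 0, 0, -1], [0, 2, 0, -1, 0, -1, 0], [-1, 0, 2, 0, 0, -1, 0], [0, -1, 0, 2, -1, 0, 0], [0, 0, 0, -2, 2, 0, 0], [0, -1, -1, 0, 0, 2, 0], [-1, 0, 0, 0, 0, 0, 2]].
The roots have two lengths (squared-length ratio 2:1); the short ones are alpha_{1,2,3,4,6,7}. The associated Dynkin diagram is a chain of 7 nodes with a double edge at one end; the terminal node there is the unique long simple root (C_7), so the type is C_7 (the algebra sp(14)).

C7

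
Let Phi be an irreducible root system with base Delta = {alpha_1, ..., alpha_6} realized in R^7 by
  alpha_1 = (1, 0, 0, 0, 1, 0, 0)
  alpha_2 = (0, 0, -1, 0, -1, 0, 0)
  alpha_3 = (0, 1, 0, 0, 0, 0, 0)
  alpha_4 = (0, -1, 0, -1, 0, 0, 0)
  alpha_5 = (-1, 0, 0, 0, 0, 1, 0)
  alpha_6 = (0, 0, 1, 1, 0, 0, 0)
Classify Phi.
Compute the Cartan integers a_ij = 2(alpha_i, alpha_j)/(alpha_j, alpha_j); the resulting 6x6 Cartan matrix is
[[2, -1, 0, 0, -1, 0], [-1, 2, 0, 0, 0, -1], [0, 0, 2, -1, 0, 0], [0, 0, -2, 2, 0, -1], [-1, 0, 0, 0, 2, 0], [0, -1, 0, -1, 0, 2]].
The roots have two lengths (squared-length ratio 2:1); the short ones are alpha_{3}. The associated Dynkin diagram is a chain of 6 nodes with a double edge at one end; the terminal node there is the unique short simple root (B_6), so the type is B_6 (the algebra so(13)).

type B_6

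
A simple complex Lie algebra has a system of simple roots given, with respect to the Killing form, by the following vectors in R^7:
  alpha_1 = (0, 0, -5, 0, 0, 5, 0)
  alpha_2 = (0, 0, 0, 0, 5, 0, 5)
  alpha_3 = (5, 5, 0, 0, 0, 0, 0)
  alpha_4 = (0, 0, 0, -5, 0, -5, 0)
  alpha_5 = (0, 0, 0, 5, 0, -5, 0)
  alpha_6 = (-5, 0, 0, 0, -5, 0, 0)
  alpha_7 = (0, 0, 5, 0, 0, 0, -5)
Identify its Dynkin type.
D7

Compute the Cartan integers a_ij = 2(alpha_i, alpha_j)/(alpha_j, alpha_j); the resulting 7x7 Cartan matrix is
[[2, 0, 0, -1, -1, 0, -1], [0, 2, 0, 0, 0, -1, -1], [0, 0, 2, 0, 0, -1, 0], [-1, 0, 0, 2, 0, 0, 0], [-1, 0, 0, 0, 2, 0, 0], [0, -1, -1, 0, 0, 2, 0], [-1, -1, 0, 0, 0, 0, 2]].
All simple roots have the same length, so the diagram is simply laced. The associated Dynkin diagram is a chain of 5 nodes with a fork of two nodes at one end (D_7), so the type is D_7 (the algebra so(14)).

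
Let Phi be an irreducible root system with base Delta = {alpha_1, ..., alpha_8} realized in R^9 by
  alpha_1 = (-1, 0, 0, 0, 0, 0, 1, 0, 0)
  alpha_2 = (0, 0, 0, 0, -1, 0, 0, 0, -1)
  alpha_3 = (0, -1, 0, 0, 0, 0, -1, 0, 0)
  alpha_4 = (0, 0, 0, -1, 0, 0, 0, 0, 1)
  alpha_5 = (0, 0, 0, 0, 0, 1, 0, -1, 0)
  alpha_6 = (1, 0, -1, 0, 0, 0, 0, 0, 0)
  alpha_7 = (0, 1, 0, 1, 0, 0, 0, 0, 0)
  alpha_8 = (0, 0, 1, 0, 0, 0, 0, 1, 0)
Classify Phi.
A_8 (sl(9))

Compute the Cartan integers a_ij = 2(alpha_i, alpha_j)/(alpha_j, alpha_j); the resulting 8x8 Cartan matrix is
[[2, 0, -1, 0, 0, -1, 0, 0], [0, 2, 0, -1, 0, 0, 0, 0], [-1, 0, 2, 0, 0, 0, -1, 0], [0, -1, 0, 2, 0, 0, -1, 0], [0, 0, 0, 0, 2, 0, 0, -1], [-1, 0, 0, 0, 0, 2, 0, -1], [0, 0, -1, -1, 0, 0, 2, 0], [0, 0, 0, 0, -1, -1, 0, 2]].
All simple roots have the same length, so the diagram is simply laced. The associated Dynkin diagram is a chain of 8 nodes with single edges (A_8), so the type is A_8 (the algebra sl(9)).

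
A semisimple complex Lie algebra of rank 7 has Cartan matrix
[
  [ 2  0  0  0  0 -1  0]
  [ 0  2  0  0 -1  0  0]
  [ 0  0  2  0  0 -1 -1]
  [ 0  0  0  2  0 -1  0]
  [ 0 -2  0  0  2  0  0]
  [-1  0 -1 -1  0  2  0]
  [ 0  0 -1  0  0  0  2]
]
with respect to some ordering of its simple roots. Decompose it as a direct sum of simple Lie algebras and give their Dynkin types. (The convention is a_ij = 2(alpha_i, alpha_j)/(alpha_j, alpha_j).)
The diagram associated to this matrix has two connected components: the simple roots {alpha_2, alpha_5} form a chain of 2 nodes with a double edge at one end; the terminal node there is the unique short simple root (B_2), and {alpha_1, alpha_3, alpha_4, alpha_6, alpha_7} form a chain of 3 nodes with a fork of two nodes at one end (D_5). A semisimple Lie algebra decomposes uniquely as the direct sum of simple ideals, one per connected component of its Dynkin diagram, so g ≅ B_2 ⊕ D_5 (dimension 10 + 45 = 55).

B_2 (so(5)) ⊕ D_5 (so(10))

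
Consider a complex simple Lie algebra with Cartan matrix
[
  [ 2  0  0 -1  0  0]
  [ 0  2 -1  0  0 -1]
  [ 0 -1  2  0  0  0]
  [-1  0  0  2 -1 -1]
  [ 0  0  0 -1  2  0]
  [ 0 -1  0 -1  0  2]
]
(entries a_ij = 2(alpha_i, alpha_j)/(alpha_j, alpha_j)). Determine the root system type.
The matrix has rank 6 with 2's on the diagonal. Reading the off-diagonal entries as Dynkin edges (a single edge where a_ij = a_ji = -1; a double or triple edge where a_ij * a_ji = 2 or 3), the diagram is a chain of 4 nodes with a fork of two nodes at one end (D_6). One simple-root ordering that puts it in standard form is (alpha_3, alpha_2, alpha_6, alpha_4, alpha_5, alpha_1). So the algebra is type D_6, i.e. so(12).

type D_6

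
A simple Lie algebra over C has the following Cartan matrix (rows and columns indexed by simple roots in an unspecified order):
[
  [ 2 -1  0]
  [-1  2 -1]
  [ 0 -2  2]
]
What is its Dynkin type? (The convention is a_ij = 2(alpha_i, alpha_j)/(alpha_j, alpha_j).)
The matrix has rank 3 with 2's on the diagonal. Reading the off-diagonal entries as Dynkin edges (a single edge where a_ij = a_ji = -1; a double or triple edge where a_ij * a_ji = 2 or 3), the diagram is a chain of 3 nodes with a double edge at one end; the terminal node there is the unique long simple root (C_3). One simple-root ordering that puts it in standard form is (alpha_1, alpha_2, alpha_3). So the algebra is type C_3, i.e. sp(6).

C3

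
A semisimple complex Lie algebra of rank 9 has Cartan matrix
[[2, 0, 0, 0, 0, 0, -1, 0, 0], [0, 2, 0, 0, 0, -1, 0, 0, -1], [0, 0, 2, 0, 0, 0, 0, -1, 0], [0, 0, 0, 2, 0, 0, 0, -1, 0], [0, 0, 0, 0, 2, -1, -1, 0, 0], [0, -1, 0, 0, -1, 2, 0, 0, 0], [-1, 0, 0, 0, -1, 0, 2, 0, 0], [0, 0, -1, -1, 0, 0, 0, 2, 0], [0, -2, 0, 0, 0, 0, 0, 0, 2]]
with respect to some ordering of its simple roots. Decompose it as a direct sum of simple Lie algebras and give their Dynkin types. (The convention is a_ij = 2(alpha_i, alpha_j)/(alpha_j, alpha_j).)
The diagram associated to this matrix has two connected components: the simple roots {alpha_3, alpha_4, alpha_8} form a chain of 3 nodes with single edges (A_3), and {alpha_1, alpha_2, alpha_5, alpha_6, alpha_7, alpha_9} form a chain of 6 nodes with a double edge at one end; the terminal node there is the unique long simple root (C_6). A semisimple Lie algebra decomposes uniquely as the direct sum of simple ideals, one per connected component of its Dynkin diagram, so g ≅ A_3 ⊕ C_6 (dimension 15 + 78 = 93).

A_3 (sl(4)) ⊕ C_6 (sp(12))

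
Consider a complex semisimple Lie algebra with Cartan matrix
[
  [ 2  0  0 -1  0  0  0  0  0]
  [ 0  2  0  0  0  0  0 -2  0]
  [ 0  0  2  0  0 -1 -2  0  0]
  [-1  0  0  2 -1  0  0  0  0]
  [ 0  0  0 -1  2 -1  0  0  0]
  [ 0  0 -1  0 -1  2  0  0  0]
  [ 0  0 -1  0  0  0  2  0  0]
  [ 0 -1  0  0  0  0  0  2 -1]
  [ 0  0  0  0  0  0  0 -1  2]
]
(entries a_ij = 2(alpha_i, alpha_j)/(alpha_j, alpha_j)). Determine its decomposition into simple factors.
The diagram associated to this matrix has two connected components: the simple roots {alpha_1, alpha_3, alpha_4, alpha_5, alpha_6, alpha_7} form a chain of 6 nodes with a double edge at one end; the terminal node there is the unique short simple root (B_6), and {alpha_2, alpha_8, alpha_9} form a chain of 3 nodes with a double edge at one end; the terminal node there is the unique long simple root (C_3). A semisimple Lie algebra decomposes uniquely as the direct sum of simple ideals, one per connected component of its Dynkin diagram, so g ≅ B_6 ⊕ C_3 (dimension 78 + 21 = 99).

B6 ⊕ C3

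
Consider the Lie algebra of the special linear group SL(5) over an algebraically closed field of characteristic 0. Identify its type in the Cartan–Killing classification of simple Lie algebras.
type A_4

This is sl(5), which has dimension 5^2 - 1 = 24 and rank 5 - 1 = 4 (a Cartan subalgebra is the diagonal traceless matrices). In the classification of classical Lie algebras, the special linear algebra sl(n+1) has type A_n; here n = 4, so the Dynkin diagram is a chain of 4 nodes with single edges (A_4). Hence the type is A_4.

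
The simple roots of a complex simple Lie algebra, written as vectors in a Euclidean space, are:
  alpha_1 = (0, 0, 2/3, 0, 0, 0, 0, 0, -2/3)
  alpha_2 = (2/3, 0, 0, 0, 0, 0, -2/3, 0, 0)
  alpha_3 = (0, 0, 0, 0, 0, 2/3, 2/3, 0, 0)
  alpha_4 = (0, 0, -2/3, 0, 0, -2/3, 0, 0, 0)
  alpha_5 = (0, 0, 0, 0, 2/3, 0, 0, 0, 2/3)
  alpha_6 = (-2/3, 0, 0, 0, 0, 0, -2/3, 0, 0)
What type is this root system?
Compute the Cartan integers a_ij = 2(alpha_i, alpha_j)/(alpha_j, alpha_j); the resulting 6x6 Cartan matrix is
[[2, 0, 0, -1, -1, 0], [0, 2, -1, 0, 0, 0], [0, -1, 2, -1, 0, -1], [-1, 0, -1, 2, 0, 0], [-1, 0, 0, 0, 2, 0], [0, 0, -1, 0, 0, 2]].
All simple roots have the same length, so the diagram is simply laced. The associated Dynkin diagram is a chain of 4 nodes with a fork of two nodes at one end (D_6), so the type is D_6 (the algebra so(12)).

type D_6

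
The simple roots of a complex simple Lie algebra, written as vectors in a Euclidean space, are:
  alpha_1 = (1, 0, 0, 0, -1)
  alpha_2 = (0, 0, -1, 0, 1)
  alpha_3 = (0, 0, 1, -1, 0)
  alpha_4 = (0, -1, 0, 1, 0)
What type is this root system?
A4

Compute the Cartan integers a_ij = 2(alpha_i, alpha_j)/(alpha_j, alpha_j); the resulting 4x4 Cartan matrix is
[[2, -1, 0, 0], [-1, 2, -1, 0], [0, -1, 2, -1], [0, 0, -1, 2]].
All simple roots have the same length, so the diagram is simply laced. The associated Dynkin diagram is a chain of 4 nodes with single edges (A_4), so the type is A_4 (the algebra sl(5)).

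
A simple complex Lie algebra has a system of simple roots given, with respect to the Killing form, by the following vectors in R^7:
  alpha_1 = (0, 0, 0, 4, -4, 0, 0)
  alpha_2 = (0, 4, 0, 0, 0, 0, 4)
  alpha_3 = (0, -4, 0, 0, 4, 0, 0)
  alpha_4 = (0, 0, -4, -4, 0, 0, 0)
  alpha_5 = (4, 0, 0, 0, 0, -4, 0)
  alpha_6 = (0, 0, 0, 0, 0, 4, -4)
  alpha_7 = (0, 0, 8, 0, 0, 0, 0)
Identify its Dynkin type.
Compute the Cartan integers a_ij = 2(alpha_i, alpha_j)/(alpha_j, alpha_j); the resulting 7x7 Cartan matrix is
[[2, 0, -1, -1, 0, 0, 0], [0, 2, -1, 0, 0, -1, 0], [-1, -1, 2, 0, 0, 0, 0], [-1, 0, 0, 2, 0, 0, -1], [0, 0, 0, 0, 2, -1, 0], [0, -1, 0, 0, -1, 2, 0], [0, 0, 0, -2, 0, 0, 2]].
The roots have two lengths (squared-length ratio 2:1); the short ones are alpha_{1,2,3,4,5,6}. The associated Dynkin diagram is a chain of 7 nodes with a double edge at one end; the terminal node there is the unique long simple root (C_7), so the type is C_7 (the algebra sp(14)).

type C_7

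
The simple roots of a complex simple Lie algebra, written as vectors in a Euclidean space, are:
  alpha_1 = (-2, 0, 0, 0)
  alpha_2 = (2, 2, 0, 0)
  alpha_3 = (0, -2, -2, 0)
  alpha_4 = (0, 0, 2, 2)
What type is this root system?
Compute the Cartan integers a_ij = 2(alpha_i, alpha_j)/(alpha_j, alpha_j); the resulting 4x4 Cartan matrix is
[[2, -1, 0, 0], [-2, 2, -1, 0], [0, -1, 2, -1], [0, 0, -1, 2]].
The roots have two lengths (squared-length ratio 2:1); the short ones are alpha_{1}. The associated Dynkin diagram is a chain of 4 nodes with a double edge at one end; the terminal node there is the unique short simple root (B_4), so the type is B_4 (the algebra so(9)).

type B_4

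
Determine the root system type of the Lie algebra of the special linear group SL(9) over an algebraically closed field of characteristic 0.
A8

This is sl(9), which has dimension 9^2 - 1 = 80 and rank 9 - 1 = 8 (a Cartan subalgebra is the diagonal traceless matrices). In the classification of classical Lie algebras, the special linear algebra sl(n+1) has type A_n; here n = 8, so the Dynkin diagram is a chain of 8 nodes with single edges (A_8). Hence the type is A_8.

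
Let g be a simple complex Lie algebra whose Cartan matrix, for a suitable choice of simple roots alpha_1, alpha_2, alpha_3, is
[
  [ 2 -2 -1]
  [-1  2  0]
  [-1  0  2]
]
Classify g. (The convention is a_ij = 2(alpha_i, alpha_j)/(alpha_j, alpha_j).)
The matrix has rank 3 with 2's on the diagonal. Reading the off-diagonal entries as Dynkin edges (a single edge where a_ij = a_ji = -1; a double or triple edge where a_ij * a_ji = 2 or 3), the diagram is a chain of 3 nodes with a double edge at one end; the terminal node there is the unique short simple root (B_3). One simple-root ordering that puts it in standard form is (alpha_3, alpha_1, alpha_2). So the algebra is type B_3, i.e. so(7).

B_3 (so(7))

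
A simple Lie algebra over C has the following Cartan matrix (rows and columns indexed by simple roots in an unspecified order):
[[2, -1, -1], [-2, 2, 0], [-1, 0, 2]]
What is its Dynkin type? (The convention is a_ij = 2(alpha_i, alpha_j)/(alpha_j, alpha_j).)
C3

The matrix has rank 3 with 2's on the diagonal. Reading the off-diagonal entries as Dynkin edges (a single edge where a_ij = a_ji = -1; a double or triple edge where a_ij * a_ji = 2 or 3), the diagram is a chain of 3 nodes with a double edge at one end; the terminal node there is the unique long simple root (C_3). One simple-root ordering that puts it in standard form is (alpha_3, alpha_1, alpha_2). So the algebra is type C_3, i.e. sp(6).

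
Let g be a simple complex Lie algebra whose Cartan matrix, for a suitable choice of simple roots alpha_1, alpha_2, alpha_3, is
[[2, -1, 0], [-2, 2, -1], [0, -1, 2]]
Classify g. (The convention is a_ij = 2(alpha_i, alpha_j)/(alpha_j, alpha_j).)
The matrix has rank 3 with 2's on the diagonal. Reading the off-diagonal entries as Dynkin edges (a single edge where a_ij = a_ji = -1; a double or triple edge where a_ij * a_ji = 2 or 3), the diagram is a chain of 3 nodes with a double edge at one end; the terminal node there is the unique short simple root (B_3). One simple-root ordering that puts it in standard form is (alpha_3, alpha_2, alpha_1). So the algebra is type B_3, i.e. so(7).

B_3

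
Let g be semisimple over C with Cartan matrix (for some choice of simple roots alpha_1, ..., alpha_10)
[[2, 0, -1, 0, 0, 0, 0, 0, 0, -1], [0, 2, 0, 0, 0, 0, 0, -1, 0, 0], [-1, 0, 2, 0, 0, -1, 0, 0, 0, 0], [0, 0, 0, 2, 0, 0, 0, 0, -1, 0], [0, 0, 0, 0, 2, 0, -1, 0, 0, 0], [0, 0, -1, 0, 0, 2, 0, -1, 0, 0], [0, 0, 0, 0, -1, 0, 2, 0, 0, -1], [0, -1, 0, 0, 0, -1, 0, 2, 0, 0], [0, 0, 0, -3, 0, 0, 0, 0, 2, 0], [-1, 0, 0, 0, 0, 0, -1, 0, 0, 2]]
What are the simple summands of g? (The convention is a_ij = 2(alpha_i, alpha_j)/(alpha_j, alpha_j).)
The diagram associated to this matrix has two connected components: the simple roots {alpha_1, alpha_2, alpha_3, alpha_5, alpha_6, alpha_7, alpha_8, alpha_10} form a chain of 8 nodes with single edges (A_8), and {alpha_4, alpha_9} form two nodes joined by a triple edge (G_2). A semisimple Lie algebra decomposes uniquely as the direct sum of simple ideals, one per connected component of its Dynkin diagram, so g ≅ A_8 ⊕ G_2 (dimension 80 + 14 = 94).

type A_8 ⊕ type G_2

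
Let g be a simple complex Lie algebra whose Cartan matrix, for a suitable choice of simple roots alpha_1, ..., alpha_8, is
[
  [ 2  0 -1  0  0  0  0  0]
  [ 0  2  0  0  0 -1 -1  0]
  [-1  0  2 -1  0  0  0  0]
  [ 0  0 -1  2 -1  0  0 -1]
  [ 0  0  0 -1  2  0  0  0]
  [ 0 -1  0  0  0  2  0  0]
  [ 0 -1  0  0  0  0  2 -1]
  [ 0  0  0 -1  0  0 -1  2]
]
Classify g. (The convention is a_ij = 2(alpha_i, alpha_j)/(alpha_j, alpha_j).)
E_8

The matrix has rank 8 with 2's on the diagonal. Reading the off-diagonal entries as Dynkin edges (a single edge where a_ij = a_ji = -1; a double or triple edge where a_ij * a_ji = 2 or 3), the diagram is a chain of 7 nodes with one extra node attached to the third node from one end (E_8). One simple-root ordering that puts it in standard form is (alpha_1, alpha_5, alpha_3, alpha_4, alpha_8, alpha_7, alpha_2, alpha_6). So the algebra is type E_8.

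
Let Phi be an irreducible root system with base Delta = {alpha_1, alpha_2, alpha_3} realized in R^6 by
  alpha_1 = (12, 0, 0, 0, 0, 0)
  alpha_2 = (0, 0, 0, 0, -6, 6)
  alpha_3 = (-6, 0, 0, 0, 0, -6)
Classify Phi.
C_3

Compute the Cartan integers a_ij = 2(alpha_i, alpha_j)/(alpha_j, alpha_j); the resulting 3x3 Cartan matrix is
[[2, 0, -2], [0, 2, -1], [-1, -1, 2]].
The roots have two lengths (squared-length ratio 2:1); the short ones are alpha_{2,3}. The associated Dynkin diagram is a chain of 3 nodes with a double edge at one end; the terminal node there is the unique long simple root (C_3), so the type is C_3 (the algebra sp(6)).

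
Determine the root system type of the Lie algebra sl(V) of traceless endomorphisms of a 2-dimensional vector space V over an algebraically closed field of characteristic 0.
This is sl(2), which has dimension 2^2 - 1 = 3 and rank 2 - 1 = 1 (a Cartan subalgebra is the diagonal traceless matrices). In the classification of classical Lie algebras, the special linear algebra sl(n+1) has type A_n; here n = 1, so the Dynkin diagram is a chain of 1 nodes with single edges (A_1). Hence the type is A_1.

A1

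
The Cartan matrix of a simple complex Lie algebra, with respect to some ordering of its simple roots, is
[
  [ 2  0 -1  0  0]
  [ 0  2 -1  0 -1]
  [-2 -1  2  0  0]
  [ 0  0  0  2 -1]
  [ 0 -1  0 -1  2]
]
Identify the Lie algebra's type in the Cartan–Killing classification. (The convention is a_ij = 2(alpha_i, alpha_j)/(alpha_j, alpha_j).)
The matrix has rank 5 with 2's on the diagonal. Reading the off-diagonal entries as Dynkin edges (a single edge where a_ij = a_ji = -1; a double or triple edge where a_ij * a_ji = 2 or 3), the diagram is a chain of 5 nodes with a double edge at one end; the terminal node there is the unique short simple root (B_5). One simple-root ordering that puts it in standard form is (alpha_4, alpha_5, alpha_2, alpha_3, alpha_1). So the algebra is type B_5, i.e. so(11).

B_5 (so(11))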